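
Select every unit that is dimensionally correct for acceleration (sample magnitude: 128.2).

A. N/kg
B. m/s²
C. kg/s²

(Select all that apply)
A, B

acceleration has SI base units: m / s^2

Checking each option against m / s^2:
  A. N/kg: ✓ matches
  B. m/s²: ✓ matches
  C. kg/s²: ✗ does not match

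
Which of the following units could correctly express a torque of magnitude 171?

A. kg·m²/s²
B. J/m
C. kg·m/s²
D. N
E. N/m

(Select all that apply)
A

torque has SI base units: kg * m^2 / s^2

Checking each option against kg * m^2 / s^2:
  A. kg·m²/s²: ✓ matches
  B. J/m: ✗ does not match
  C. kg·m/s²: ✗ does not match
  D. N: ✗ does not match
  E. N/m: ✗ does not match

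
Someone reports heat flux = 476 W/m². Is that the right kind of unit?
Yes

heat flux has SI base units: kg / s^3
W/m² reduces to the same SI base units, so it is a valid unit for heat flux.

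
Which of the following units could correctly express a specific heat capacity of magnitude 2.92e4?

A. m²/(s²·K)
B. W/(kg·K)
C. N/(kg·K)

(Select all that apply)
A

specific heat capacity has SI base units: m^2 / (s^2 * K)

Checking each option against m^2 / (s^2 * K):
  A. m²/(s²·K): ✓ matches
  B. W/(kg·K): ✗ does not match
  C. N/(kg·K): ✗ does not match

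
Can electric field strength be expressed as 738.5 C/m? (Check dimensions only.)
No

electric field strength has SI base units: kg * m / (A * s^3)
C/m does NOT reduce to kg * m / (A * s^3); a valid unit for electric field strength would be e.g. V/m.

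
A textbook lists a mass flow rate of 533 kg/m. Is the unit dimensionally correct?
No

mass flow rate has SI base units: kg / s
kg/m does NOT reduce to kg / s; a valid unit for mass flow rate would be e.g. kg/s.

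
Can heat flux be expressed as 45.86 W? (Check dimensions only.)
No

heat flux has SI base units: kg / s^3
W does NOT reduce to kg / s^3; a valid unit for heat flux would be e.g. W/m².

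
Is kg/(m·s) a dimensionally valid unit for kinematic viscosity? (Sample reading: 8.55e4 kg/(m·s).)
No

kinematic viscosity has SI base units: m^2 / s
kg/(m·s) does NOT reduce to m^2 / s; a valid unit for kinematic viscosity would be e.g. m²/s.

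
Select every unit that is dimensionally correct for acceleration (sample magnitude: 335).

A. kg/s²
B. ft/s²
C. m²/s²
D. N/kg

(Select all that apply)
B, D

acceleration has SI base units: m / s^2

Checking each option against m / s^2:
  A. kg/s²: ✗ does not match
  B. ft/s²: ✓ matches
  C. m²/s²: ✗ does not match
  D. N/kg: ✓ matches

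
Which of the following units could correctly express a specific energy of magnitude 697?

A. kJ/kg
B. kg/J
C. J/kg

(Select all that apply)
A, C

specific energy has SI base units: m^2 / s^2

Checking each option against m^2 / s^2:
  A. kJ/kg: ✓ matches
  B. kg/J: ✗ does not match
  C. J/kg: ✓ matches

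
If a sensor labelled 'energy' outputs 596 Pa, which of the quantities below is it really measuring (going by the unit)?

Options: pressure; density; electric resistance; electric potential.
pressure

energy should have units dimensionally equivalent to kg * m^2 / s^2 (e.g. J).
The given unit 'Pa' reduces to kg / (m * s^2). Of the listed options, that is the dimensionality of pressure.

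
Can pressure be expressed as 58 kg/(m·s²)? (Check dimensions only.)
Yes

pressure has SI base units: kg / (m * s^2)
kg/(m·s²) reduces to the same SI base units, so it is a valid unit for pressure.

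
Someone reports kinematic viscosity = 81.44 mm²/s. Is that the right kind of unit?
Yes

kinematic viscosity has SI base units: m^2 / s
mm²/s reduces to the same SI base units, so it is a valid unit for kinematic viscosity.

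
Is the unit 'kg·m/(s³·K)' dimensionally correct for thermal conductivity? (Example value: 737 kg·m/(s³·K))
Yes

thermal conductivity has SI base units: kg * m / (s^3 * K)
kg·m/(s³·K) reduces to the same SI base units, so it is a valid unit for thermal conductivity.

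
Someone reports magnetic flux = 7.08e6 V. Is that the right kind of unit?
No

magnetic flux has SI base units: kg * m^2 / (A * s^2)
V does NOT reduce to kg * m^2 / (A * s^2); a valid unit for magnetic flux would be e.g. Wb.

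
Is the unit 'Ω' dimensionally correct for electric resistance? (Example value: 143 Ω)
Yes

electric resistance has SI base units: kg * m^2 / (A^2 * s^3)
Ω reduces to the same SI base units, so it is a valid unit for electric resistance.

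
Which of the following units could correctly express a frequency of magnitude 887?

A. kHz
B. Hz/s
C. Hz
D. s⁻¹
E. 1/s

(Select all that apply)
A, C, D, E

frequency has SI base units: 1 / s

Checking each option against 1 / s:
  A. kHz: ✓ matches
  B. Hz/s: ✗ does not match
  C. Hz: ✓ matches
  D. s⁻¹: ✓ matches
  E. 1/s: ✓ matches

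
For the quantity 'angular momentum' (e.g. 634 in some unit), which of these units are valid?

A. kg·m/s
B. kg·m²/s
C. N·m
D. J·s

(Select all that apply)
B, D

angular momentum has SI base units: kg * m^2 / s

Checking each option against kg * m^2 / s:
  A. kg·m/s: ✗ does not match
  B. kg·m²/s: ✓ matches
  C. N·m: ✗ does not match
  D. J·s: ✓ matches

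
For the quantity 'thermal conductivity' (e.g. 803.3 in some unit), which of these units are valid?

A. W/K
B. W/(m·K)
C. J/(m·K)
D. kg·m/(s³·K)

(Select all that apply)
B, D

thermal conductivity has SI base units: kg * m / (s^3 * K)

Checking each option against kg * m / (s^3 * K):
  A. W/K: ✗ does not match
  B. W/(m·K): ✓ matches
  C. J/(m·K): ✗ does not match
  D. kg·m/(s³·K): ✓ matches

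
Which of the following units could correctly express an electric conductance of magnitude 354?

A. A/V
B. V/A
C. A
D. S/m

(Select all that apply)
A

electric conductance has SI base units: A^2 * s^3 / (kg * m^2)

Checking each option against A^2 * s^3 / (kg * m^2):
  A. A/V: ✓ matches
  B. V/A: ✗ does not match
  C. A: ✗ does not match
  D. S/m: ✗ does not match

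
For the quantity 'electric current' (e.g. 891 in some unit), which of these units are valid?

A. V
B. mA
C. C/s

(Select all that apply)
B, C

electric current has SI base units: A

Checking each option against A:
  A. V: ✗ does not match
  B. mA: ✓ matches
  C. C/s: ✓ matches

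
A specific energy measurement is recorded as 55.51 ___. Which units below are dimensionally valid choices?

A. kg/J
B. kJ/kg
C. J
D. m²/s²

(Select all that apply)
B, D

specific energy has SI base units: m^2 / s^2

Checking each option against m^2 / s^2:
  A. kg/J: ✗ does not match
  B. kJ/kg: ✓ matches
  C. J: ✗ does not match
  D. m²/s²: ✓ matches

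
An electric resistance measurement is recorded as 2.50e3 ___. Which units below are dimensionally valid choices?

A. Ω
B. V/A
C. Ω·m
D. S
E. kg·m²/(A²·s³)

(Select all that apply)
A, B, E

electric resistance has SI base units: kg * m^2 / (A^2 * s^3)

Checking each option against kg * m^2 / (A^2 * s^3):
  A. Ω: ✓ matches
  B. V/A: ✓ matches
  C. Ω·m: ✗ does not match
  D. S: ✗ does not match
  E. kg·m²/(A²·s³): ✓ matches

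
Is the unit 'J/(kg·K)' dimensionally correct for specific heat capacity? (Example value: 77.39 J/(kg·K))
Yes

specific heat capacity has SI base units: m^2 / (s^2 * K)
J/(kg·K) reduces to the same SI base units, so it is a valid unit for specific heat capacity.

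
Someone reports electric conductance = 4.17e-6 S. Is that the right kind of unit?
Yes

electric conductance has SI base units: A^2 * s^3 / (kg * m^2)
S reduces to the same SI base units, so it is a valid unit for electric conductance.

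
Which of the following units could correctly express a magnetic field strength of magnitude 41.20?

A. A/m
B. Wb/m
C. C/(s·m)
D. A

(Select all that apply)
A, C

magnetic field strength has SI base units: A / m

Checking each option against A / m:
  A. A/m: ✓ matches
  B. Wb/m: ✗ does not match
  C. C/(s·m): ✓ matches
  D. A: ✗ does not match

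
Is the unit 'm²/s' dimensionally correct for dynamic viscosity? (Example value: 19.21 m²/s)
No

dynamic viscosity has SI base units: kg / (m * s)
m²/s does NOT reduce to kg / (m * s); a valid unit for dynamic viscosity would be e.g. Pa·s.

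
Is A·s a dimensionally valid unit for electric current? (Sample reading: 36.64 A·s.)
No

electric current has SI base units: A
A·s does NOT reduce to A; a valid unit for electric current would be e.g. A.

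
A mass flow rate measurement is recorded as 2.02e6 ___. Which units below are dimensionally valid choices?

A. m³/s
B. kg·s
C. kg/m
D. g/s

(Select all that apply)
D

mass flow rate has SI base units: kg / s

Checking each option against kg / s:
  A. m³/s: ✗ does not match
  B. kg·s: ✗ does not match
  C. kg/m: ✗ does not match
  D. g/s: ✓ matches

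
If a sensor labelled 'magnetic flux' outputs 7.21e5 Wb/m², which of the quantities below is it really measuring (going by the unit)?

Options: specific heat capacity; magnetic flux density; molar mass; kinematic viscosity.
magnetic flux density

magnetic flux should have units dimensionally equivalent to kg * m^2 / (A * s^2) (e.g. Wb).
The given unit 'Wb/m²' reduces to kg / (A * s^2). Of the listed options, that is the dimensionality of magnetic flux density.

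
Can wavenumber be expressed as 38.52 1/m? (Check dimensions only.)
Yes

wavenumber has SI base units: 1 / m
1/m reduces to the same SI base units, so it is a valid unit for wavenumber.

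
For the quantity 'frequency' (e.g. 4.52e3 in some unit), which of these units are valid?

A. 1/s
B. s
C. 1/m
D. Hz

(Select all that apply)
A, D

frequency has SI base units: 1 / s

Checking each option against 1 / s:
  A. 1/s: ✓ matches
  B. s: ✗ does not match
  C. 1/m: ✗ does not match
  D. Hz: ✓ matches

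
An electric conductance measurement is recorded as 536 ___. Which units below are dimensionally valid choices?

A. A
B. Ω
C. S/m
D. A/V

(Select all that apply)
D

electric conductance has SI base units: A^2 * s^3 / (kg * m^2)

Checking each option against A^2 * s^3 / (kg * m^2):
  A. A: ✗ does not match
  B. Ω: ✗ does not match
  C. S/m: ✗ does not match
  D. A/V: ✓ matches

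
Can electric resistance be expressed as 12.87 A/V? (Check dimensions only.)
No

electric resistance has SI base units: kg * m^2 / (A^2 * s^3)
A/V does NOT reduce to kg * m^2 / (A^2 * s^3); a valid unit for electric resistance would be e.g. Ω.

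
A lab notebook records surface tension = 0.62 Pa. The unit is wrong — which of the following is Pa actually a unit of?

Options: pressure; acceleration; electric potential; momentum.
pressure

surface tension should have units dimensionally equivalent to kg / s^2 (e.g. N/m).
The given unit 'Pa' reduces to kg / (m * s^2). Of the listed options, that is the dimensionality of pressure.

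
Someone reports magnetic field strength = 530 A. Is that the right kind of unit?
No

magnetic field strength has SI base units: A / m
A does NOT reduce to A / m; a valid unit for magnetic field strength would be e.g. A/m.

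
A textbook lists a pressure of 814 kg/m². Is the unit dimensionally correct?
No

pressure has SI base units: kg / (m * s^2)
kg/m² does NOT reduce to kg / (m * s^2); a valid unit for pressure would be e.g. Pa.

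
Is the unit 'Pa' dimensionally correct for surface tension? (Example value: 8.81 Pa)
No

surface tension has SI base units: kg / s^2
Pa does NOT reduce to kg / s^2; a valid unit for surface tension would be e.g. N/m.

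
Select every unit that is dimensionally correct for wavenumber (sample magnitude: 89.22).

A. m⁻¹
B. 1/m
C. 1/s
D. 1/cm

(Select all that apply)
A, B, D

wavenumber has SI base units: 1 / m

Checking each option against 1 / m:
  A. m⁻¹: ✓ matches
  B. 1/m: ✓ matches
  C. 1/s: ✗ does not match
  D. 1/cm: ✓ matches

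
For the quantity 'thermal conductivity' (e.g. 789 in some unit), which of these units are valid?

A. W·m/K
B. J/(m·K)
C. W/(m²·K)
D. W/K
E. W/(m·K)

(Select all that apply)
E

thermal conductivity has SI base units: kg * m / (s^3 * K)

Checking each option against kg * m / (s^3 * K):
  A. W·m/K: ✗ does not match
  B. J/(m·K): ✗ does not match
  C. W/(m²·K): ✗ does not match
  D. W/K: ✗ does not match
  E. W/(m·K): ✓ matches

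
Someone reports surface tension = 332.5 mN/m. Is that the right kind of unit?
Yes

surface tension has SI base units: kg / s^2
mN/m reduces to the same SI base units, so it is a valid unit for surface tension.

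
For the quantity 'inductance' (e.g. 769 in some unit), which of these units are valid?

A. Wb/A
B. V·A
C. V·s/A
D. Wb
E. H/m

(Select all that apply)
A, C

inductance has SI base units: kg * m^2 / (A^2 * s^2)

Checking each option against kg * m^2 / (A^2 * s^2):
  A. Wb/A: ✓ matches
  B. V·A: ✗ does not match
  C. V·s/A: ✓ matches
  D. Wb: ✗ does not match
  E. H/m: ✗ does not match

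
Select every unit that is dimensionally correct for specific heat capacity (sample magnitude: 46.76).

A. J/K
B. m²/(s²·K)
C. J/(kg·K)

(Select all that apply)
B, C

specific heat capacity has SI base units: m^2 / (s^2 * K)

Checking each option against m^2 / (s^2 * K):
  A. J/K: ✗ does not match
  B. m²/(s²·K): ✓ matches
  C. J/(kg·K): ✓ matches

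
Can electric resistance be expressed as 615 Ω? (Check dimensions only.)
Yes

electric resistance has SI base units: kg * m^2 / (A^2 * s^3)
Ω reduces to the same SI base units, so it is a valid unit for electric resistance.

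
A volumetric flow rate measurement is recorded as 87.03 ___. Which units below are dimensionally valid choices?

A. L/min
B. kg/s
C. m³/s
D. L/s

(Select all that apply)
A, C, D

volumetric flow rate has SI base units: m^3 / s

Checking each option against m^3 / s:
  A. L/min: ✓ matches
  B. kg/s: ✗ does not match
  C. m³/s: ✓ matches
  D. L/s: ✓ matches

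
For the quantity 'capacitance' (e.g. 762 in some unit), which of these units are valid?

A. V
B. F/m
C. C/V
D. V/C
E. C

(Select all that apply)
C

capacitance has SI base units: A^2 * s^4 / (kg * m^2)

Checking each option against A^2 * s^4 / (kg * m^2):
  A. V: ✗ does not match
  B. F/m: ✗ does not match
  C. C/V: ✓ matches
  D. V/C: ✗ does not match
  E. C: ✗ does not match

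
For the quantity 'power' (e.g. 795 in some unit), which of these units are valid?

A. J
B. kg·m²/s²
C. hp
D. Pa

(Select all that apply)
C

power has SI base units: kg * m^2 / s^3

Checking each option against kg * m^2 / s^3:
  A. J: ✗ does not match
  B. kg·m²/s²: ✗ does not match
  C. hp: ✓ matches
  D. Pa: ✗ does not match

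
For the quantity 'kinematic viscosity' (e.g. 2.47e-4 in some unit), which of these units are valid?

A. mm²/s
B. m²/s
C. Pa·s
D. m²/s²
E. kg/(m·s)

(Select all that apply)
A, B

kinematic viscosity has SI base units: m^2 / s

Checking each option against m^2 / s:
  A. mm²/s: ✓ matches
  B. m²/s: ✓ matches
  C. Pa·s: ✗ does not match
  D. m²/s²: ✗ does not match
  E. kg/(m·s): ✗ does not match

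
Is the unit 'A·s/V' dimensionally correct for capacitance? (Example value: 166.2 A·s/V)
Yes

capacitance has SI base units: A^2 * s^4 / (kg * m^2)
A·s/V reduces to the same SI base units, so it is a valid unit for capacitance.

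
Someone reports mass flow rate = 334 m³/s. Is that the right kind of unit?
No

mass flow rate has SI base units: kg / s
m³/s does NOT reduce to kg / s; a valid unit for mass flow rate would be e.g. kg/s.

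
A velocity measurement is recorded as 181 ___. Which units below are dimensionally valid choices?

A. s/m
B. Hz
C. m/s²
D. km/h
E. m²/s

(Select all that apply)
D

velocity has SI base units: m / s

Checking each option against m / s:
  A. s/m: ✗ does not match
  B. Hz: ✗ does not match
  C. m/s²: ✗ does not match
  D. km/h: ✓ matches
  E. m²/s: ✗ does not match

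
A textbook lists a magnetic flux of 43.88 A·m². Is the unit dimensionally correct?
No

magnetic flux has SI base units: kg * m^2 / (A * s^2)
A·m² does NOT reduce to kg * m^2 / (A * s^2); a valid unit for magnetic flux would be e.g. Wb.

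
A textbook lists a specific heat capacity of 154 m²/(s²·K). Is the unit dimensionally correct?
Yes

specific heat capacity has SI base units: m^2 / (s^2 * K)
m²/(s²·K) reduces to the same SI base units, so it is a valid unit for specific heat capacity.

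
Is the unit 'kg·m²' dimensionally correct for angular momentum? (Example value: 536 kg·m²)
No

angular momentum has SI base units: kg * m^2 / s
kg·m² does NOT reduce to kg * m^2 / s; a valid unit for angular momentum would be e.g. kg·m²/s.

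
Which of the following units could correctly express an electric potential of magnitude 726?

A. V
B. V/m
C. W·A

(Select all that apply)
A

electric potential has SI base units: kg * m^2 / (A * s^3)

Checking each option against kg * m^2 / (A * s^3):
  A. V: ✓ matches
  B. V/m: ✗ does not match
  C. W·A: ✗ does not match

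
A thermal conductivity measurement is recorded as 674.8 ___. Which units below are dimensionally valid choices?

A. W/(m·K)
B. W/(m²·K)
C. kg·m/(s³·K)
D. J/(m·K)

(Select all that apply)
A, C

thermal conductivity has SI base units: kg * m / (s^3 * K)

Checking each option against kg * m / (s^3 * K):
  A. W/(m·K): ✓ matches
  B. W/(m²·K): ✗ does not match
  C. kg·m/(s³·K): ✓ matches
  D. J/(m·K): ✗ does not match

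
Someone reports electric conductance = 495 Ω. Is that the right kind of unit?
No

electric conductance has SI base units: A^2 * s^3 / (kg * m^2)
Ω does NOT reduce to A^2 * s^3 / (kg * m^2); a valid unit for electric conductance would be e.g. S.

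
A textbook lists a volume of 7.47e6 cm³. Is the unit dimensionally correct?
Yes

volume has SI base units: m^3
cm³ reduces to the same SI base units, so it is a valid unit for volume.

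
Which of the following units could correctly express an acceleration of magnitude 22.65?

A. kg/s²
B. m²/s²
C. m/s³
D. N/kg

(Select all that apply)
D

acceleration has SI base units: m / s^2

Checking each option against m / s^2:
  A. kg/s²: ✗ does not match
  B. m²/s²: ✗ does not match
  C. m/s³: ✗ does not match
  D. N/kg: ✓ matches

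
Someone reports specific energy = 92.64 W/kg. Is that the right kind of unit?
No

specific energy has SI base units: m^2 / s^2
W/kg does NOT reduce to m^2 / s^2; a valid unit for specific energy would be e.g. J/kg.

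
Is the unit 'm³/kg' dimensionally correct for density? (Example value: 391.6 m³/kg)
No

density has SI base units: kg / m^3
m³/kg does NOT reduce to kg / m^3; a valid unit for density would be e.g. kg/m³.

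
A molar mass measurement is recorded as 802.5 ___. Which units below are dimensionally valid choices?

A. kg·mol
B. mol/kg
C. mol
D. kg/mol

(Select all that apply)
D

molar mass has SI base units: kg / mol

Checking each option against kg / mol:
  A. kg·mol: ✗ does not match
  B. mol/kg: ✗ does not match
  C. mol: ✗ does not match
  D. kg/mol: ✓ matches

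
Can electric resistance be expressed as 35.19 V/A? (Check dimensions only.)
Yes

electric resistance has SI base units: kg * m^2 / (A^2 * s^3)
V/A reduces to the same SI base units, so it is a valid unit for electric resistance.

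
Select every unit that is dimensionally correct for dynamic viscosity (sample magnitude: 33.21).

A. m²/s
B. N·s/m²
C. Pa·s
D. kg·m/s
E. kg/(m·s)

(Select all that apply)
B, C, E

dynamic viscosity has SI base units: kg / (m * s)

Checking each option against kg / (m * s):
  A. m²/s: ✗ does not match
  B. N·s/m²: ✓ matches
  C. Pa·s: ✓ matches
  D. kg·m/s: ✗ does not match
  E. kg/(m·s): ✓ matches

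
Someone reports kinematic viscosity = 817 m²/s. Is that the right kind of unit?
Yes

kinematic viscosity has SI base units: m^2 / s
m²/s reduces to the same SI base units, so it is a valid unit for kinematic viscosity.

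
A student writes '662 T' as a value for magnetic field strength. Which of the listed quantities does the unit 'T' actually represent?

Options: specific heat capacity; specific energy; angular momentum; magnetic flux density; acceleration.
magnetic flux density

magnetic field strength should have units dimensionally equivalent to A / m (e.g. A/m).
The given unit 'T' reduces to kg / (A * s^2). Of the listed options, that is the dimensionality of magnetic flux density.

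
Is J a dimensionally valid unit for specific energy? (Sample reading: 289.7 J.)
No

specific energy has SI base units: m^2 / s^2
J does NOT reduce to m^2 / s^2; a valid unit for specific energy would be e.g. J/kg.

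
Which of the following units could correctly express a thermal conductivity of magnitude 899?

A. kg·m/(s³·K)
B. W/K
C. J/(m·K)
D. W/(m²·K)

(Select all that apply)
A

thermal conductivity has SI base units: kg * m / (s^3 * K)

Checking each option against kg * m / (s^3 * K):
  A. kg·m/(s³·K): ✓ matches
  B. W/K: ✗ does not match
  C. J/(m·K): ✗ does not match
  D. W/(m²·K): ✗ does not match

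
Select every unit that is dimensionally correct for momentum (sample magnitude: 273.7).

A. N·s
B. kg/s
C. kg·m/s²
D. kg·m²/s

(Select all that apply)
A

momentum has SI base units: kg * m / s

Checking each option against kg * m / s:
  A. N·s: ✓ matches
  B. kg/s: ✗ does not match
  C. kg·m/s²: ✗ does not match
  D. kg·m²/s: ✗ does not match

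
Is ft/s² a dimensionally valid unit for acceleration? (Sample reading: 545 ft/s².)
Yes

acceleration has SI base units: m / s^2
ft/s² reduces to the same SI base units, so it is a valid unit for acceleration.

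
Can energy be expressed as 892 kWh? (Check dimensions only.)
Yes

energy has SI base units: kg * m^2 / s^2
kWh reduces to the same SI base units, so it is a valid unit for energy.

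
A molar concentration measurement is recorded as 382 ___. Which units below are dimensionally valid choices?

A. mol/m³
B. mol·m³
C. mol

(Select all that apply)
A

molar concentration has SI base units: mol / m^3

Checking each option against mol / m^3:
  A. mol/m³: ✓ matches
  B. mol·m³: ✗ does not match
  C. mol: ✗ does not match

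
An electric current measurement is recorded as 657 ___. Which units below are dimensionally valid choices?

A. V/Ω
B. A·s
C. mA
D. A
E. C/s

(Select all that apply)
A, C, D, E

electric current has SI base units: A

Checking each option against A:
  A. V/Ω: ✓ matches
  B. A·s: ✗ does not match
  C. mA: ✓ matches
  D. A: ✓ matches
  E. C/s: ✓ matches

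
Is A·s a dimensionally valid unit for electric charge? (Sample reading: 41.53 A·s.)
Yes

electric charge has SI base units: A * s
A·s reduces to the same SI base units, so it is a valid unit for electric charge.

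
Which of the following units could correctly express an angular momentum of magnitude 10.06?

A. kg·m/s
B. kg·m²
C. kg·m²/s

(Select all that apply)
C

angular momentum has SI base units: kg * m^2 / s

Checking each option against kg * m^2 / s:
  A. kg·m/s: ✗ does not match
  B. kg·m²: ✗ does not match
  C. kg·m²/s: ✓ matches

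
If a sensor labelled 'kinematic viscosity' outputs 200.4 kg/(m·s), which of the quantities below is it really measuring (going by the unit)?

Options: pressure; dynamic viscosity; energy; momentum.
dynamic viscosity

kinematic viscosity should have units dimensionally equivalent to m^2 / s (e.g. m²/s).
The given unit 'kg/(m·s)' reduces to kg / (m * s). Of the listed options, that is the dimensionality of dynamic viscosity.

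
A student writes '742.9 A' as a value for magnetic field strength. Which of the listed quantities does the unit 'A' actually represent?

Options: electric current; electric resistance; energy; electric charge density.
electric current

magnetic field strength should have units dimensionally equivalent to A / m (e.g. A/m).
The given unit 'A' reduces to A. Of the listed options, that is the dimensionality of electric current.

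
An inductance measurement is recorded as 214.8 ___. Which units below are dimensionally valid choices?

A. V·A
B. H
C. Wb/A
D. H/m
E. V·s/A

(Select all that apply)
B, C, E

inductance has SI base units: kg * m^2 / (A^2 * s^2)

Checking each option against kg * m^2 / (A^2 * s^2):
  A. V·A: ✗ does not match
  B. H: ✓ matches
  C. Wb/A: ✓ matches
  D. H/m: ✗ does not match
  E. V·s/A: ✓ matches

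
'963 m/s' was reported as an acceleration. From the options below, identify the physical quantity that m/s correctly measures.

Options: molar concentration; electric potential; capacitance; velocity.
velocity

acceleration should have units dimensionally equivalent to m / s^2 (e.g. m/s²).
The given unit 'm/s' reduces to m / s. Of the listed options, that is the dimensionality of velocity.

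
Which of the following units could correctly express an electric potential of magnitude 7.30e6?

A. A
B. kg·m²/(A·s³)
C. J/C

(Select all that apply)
B, C

electric potential has SI base units: kg * m^2 / (A * s^3)

Checking each option against kg * m^2 / (A * s^3):
  A. A: ✗ does not match
  B. kg·m²/(A·s³): ✓ matches
  C. J/C: ✓ matches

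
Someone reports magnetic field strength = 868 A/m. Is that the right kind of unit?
Yes

magnetic field strength has SI base units: A / m
A/m reduces to the same SI base units, so it is a valid unit for magnetic field strength.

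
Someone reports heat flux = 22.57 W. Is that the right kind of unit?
No

heat flux has SI base units: kg / s^3
W does NOT reduce to kg / s^3; a valid unit for heat flux would be e.g. W/m².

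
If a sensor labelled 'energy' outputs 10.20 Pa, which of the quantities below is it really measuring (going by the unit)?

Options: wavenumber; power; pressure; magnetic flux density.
pressure

energy should have units dimensionally equivalent to kg * m^2 / s^2 (e.g. J).
The given unit 'Pa' reduces to kg / (m * s^2). Of the listed options, that is the dimensionality of pressure.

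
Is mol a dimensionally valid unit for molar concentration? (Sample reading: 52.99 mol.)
No

molar concentration has SI base units: mol / m^3
mol does NOT reduce to mol / m^3; a valid unit for molar concentration would be e.g. mol/m³.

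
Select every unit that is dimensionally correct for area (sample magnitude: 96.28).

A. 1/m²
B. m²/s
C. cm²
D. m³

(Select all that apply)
C

area has SI base units: m^2

Checking each option against m^2:
  A. 1/m²: ✗ does not match
  B. m²/s: ✗ does not match
  C. cm²: ✓ matches
  D. m³: ✗ does not match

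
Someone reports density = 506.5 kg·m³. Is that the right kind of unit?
No

density has SI base units: kg / m^3
kg·m³ does NOT reduce to kg / m^3; a valid unit for density would be e.g. kg/m³.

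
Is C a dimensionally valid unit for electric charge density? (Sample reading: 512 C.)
No

electric charge density has SI base units: A * s / m^3
C does NOT reduce to A * s / m^3; a valid unit for electric charge density would be e.g. C/m³.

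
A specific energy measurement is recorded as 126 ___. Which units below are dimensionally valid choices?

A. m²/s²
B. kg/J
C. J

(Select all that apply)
A

specific energy has SI base units: m^2 / s^2

Checking each option against m^2 / s^2:
  A. m²/s²: ✓ matches
  B. kg/J: ✗ does not match
  C. J: ✗ does not match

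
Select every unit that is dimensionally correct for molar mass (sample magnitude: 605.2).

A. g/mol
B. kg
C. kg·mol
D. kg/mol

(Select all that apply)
A, D

molar mass has SI base units: kg / mol

Checking each option against kg / mol:
  A. g/mol: ✓ matches
  B. kg: ✗ does not match
  C. kg·mol: ✗ does not match
  D. kg/mol: ✓ matches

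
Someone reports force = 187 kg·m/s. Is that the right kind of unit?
No

force has SI base units: kg * m / s^2
kg·m/s does NOT reduce to kg * m / s^2; a valid unit for force would be e.g. N.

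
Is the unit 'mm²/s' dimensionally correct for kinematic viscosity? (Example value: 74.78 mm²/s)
Yes

kinematic viscosity has SI base units: m^2 / s
mm²/s reduces to the same SI base units, so it is a valid unit for kinematic viscosity.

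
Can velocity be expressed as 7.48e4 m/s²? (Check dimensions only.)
No

velocity has SI base units: m / s
m/s² does NOT reduce to m / s; a valid unit for velocity would be e.g. m/s.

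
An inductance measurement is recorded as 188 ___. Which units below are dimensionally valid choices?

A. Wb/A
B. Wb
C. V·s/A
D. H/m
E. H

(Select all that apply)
A, C, E

inductance has SI base units: kg * m^2 / (A^2 * s^2)

Checking each option against kg * m^2 / (A^2 * s^2):
  A. Wb/A: ✓ matches
  B. Wb: ✗ does not match
  C. V·s/A: ✓ matches
  D. H/m: ✗ does not match
  E. H: ✓ matches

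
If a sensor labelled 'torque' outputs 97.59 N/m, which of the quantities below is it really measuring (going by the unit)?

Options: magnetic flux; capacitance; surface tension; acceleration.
surface tension

torque should have units dimensionally equivalent to kg * m^2 / s^2 (e.g. N·m).
The given unit 'N/m' reduces to kg / s^2. Of the listed options, that is the dimensionality of surface tension.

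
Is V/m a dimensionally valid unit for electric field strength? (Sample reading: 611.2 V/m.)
Yes

electric field strength has SI base units: kg * m / (A * s^3)
V/m reduces to the same SI base units, so it is a valid unit for electric field strength.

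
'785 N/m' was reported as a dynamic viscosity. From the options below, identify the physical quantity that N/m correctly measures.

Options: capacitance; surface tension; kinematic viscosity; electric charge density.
surface tension

dynamic viscosity should have units dimensionally equivalent to kg / (m * s) (e.g. Pa·s).
The given unit 'N/m' reduces to kg / s^2. Of the listed options, that is the dimensionality of surface tension.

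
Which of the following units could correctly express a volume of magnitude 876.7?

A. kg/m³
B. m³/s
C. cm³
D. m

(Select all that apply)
C

volume has SI base units: m^3

Checking each option against m^3:
  A. kg/m³: ✗ does not match
  B. m³/s: ✗ does not match
  C. cm³: ✓ matches
  D. m: ✗ does not match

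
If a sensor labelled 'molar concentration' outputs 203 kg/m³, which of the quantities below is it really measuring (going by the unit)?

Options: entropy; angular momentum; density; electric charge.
density

molar concentration should have units dimensionally equivalent to mol / m^3 (e.g. mol/m³).
The given unit 'kg/m³' reduces to kg / m^3. Of the listed options, that is the dimensionality of density.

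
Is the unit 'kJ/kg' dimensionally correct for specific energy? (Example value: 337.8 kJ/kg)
Yes

specific energy has SI base units: m^2 / s^2
kJ/kg reduces to the same SI base units, so it is a valid unit for specific energy.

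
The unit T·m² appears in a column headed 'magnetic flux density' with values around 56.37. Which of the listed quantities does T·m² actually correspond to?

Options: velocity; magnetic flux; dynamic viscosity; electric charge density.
magnetic flux

magnetic flux density should have units dimensionally equivalent to kg / (A * s^2) (e.g. T).
The given unit 'T·m²' reduces to kg * m^2 / (A * s^2). Of the listed options, that is the dimensionality of magnetic flux.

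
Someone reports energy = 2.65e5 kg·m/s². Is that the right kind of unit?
No

energy has SI base units: kg * m^2 / s^2
kg·m/s² does NOT reduce to kg * m^2 / s^2; a valid unit for energy would be e.g. J.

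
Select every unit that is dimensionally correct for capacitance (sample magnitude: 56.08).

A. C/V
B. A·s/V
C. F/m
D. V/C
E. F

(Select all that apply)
A, B, E

capacitance has SI base units: A^2 * s^4 / (kg * m^2)

Checking each option against A^2 * s^4 / (kg * m^2):
  A. C/V: ✓ matches
  B. A·s/V: ✓ matches
  C. F/m: ✗ does not match
  D. V/C: ✗ does not match
  E. F: ✓ matches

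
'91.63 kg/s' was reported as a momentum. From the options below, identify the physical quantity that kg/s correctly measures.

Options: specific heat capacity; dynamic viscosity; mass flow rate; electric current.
mass flow rate

momentum should have units dimensionally equivalent to kg * m / s (e.g. kg·m/s).
The given unit 'kg/s' reduces to kg / s. Of the listed options, that is the dimensionality of mass flow rate.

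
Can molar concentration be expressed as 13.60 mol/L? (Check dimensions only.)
Yes

molar concentration has SI base units: mol / m^3
mol/L reduces to the same SI base units, so it is a valid unit for molar concentration.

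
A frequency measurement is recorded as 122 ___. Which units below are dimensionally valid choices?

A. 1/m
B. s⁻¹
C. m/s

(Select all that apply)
B

frequency has SI base units: 1 / s

Checking each option against 1 / s:
  A. 1/m: ✗ does not match
  B. s⁻¹: ✓ matches
  C. m/s: ✗ does not match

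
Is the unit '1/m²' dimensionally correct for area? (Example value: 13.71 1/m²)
No

area has SI base units: m^2
1/m² does NOT reduce to m^2; a valid unit for area would be e.g. m².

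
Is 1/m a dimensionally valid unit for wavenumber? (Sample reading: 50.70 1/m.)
Yes

wavenumber has SI base units: 1 / m
1/m reduces to the same SI base units, so it is a valid unit for wavenumber.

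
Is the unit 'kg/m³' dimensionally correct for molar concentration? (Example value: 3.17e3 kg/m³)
No

molar concentration has SI base units: mol / m^3
kg/m³ does NOT reduce to mol / m^3; a valid unit for molar concentration would be e.g. mol/m³.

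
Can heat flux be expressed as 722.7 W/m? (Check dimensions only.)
No

heat flux has SI base units: kg / s^3
W/m does NOT reduce to kg / s^3; a valid unit for heat flux would be e.g. W/m².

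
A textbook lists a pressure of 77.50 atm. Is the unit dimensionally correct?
Yes

pressure has SI base units: kg / (m * s^2)
atm reduces to the same SI base units, so it is a valid unit for pressure.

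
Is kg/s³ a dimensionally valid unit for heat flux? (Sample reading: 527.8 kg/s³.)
Yes

heat flux has SI base units: kg / s^3
kg/s³ reduces to the same SI base units, so it is a valid unit for heat flux.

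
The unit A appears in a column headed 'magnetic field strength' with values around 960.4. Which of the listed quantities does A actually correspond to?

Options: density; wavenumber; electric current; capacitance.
electric current

magnetic field strength should have units dimensionally equivalent to A / m (e.g. A/m).
The given unit 'A' reduces to A. Of the listed options, that is the dimensionality of electric current.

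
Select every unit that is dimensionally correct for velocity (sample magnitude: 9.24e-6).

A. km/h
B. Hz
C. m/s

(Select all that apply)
A, C

velocity has SI base units: m / s

Checking each option against m / s:
  A. km/h: ✓ matches
  B. Hz: ✗ does not match
  C. m/s: ✓ matches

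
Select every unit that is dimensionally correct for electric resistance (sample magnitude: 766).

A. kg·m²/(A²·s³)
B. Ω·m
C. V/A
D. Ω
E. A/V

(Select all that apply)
A, C, D

electric resistance has SI base units: kg * m^2 / (A^2 * s^3)

Checking each option against kg * m^2 / (A^2 * s^3):
  A. kg·m²/(A²·s³): ✓ matches
  B. Ω·m: ✗ does not match
  C. V/A: ✓ matches
  D. Ω: ✓ matches
  E. A/V: ✗ does not match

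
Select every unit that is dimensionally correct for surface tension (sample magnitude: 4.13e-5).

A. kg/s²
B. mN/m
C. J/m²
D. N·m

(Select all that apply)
A, B, C

surface tension has SI base units: kg / s^2

Checking each option against kg / s^2:
  A. kg/s²: ✓ matches
  B. mN/m: ✓ matches
  C. J/m²: ✓ matches
  D. N·m: ✗ does not match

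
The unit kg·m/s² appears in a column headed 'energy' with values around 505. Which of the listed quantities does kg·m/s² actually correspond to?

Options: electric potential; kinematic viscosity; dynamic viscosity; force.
force

energy should have units dimensionally equivalent to kg * m^2 / s^2 (e.g. J).
The given unit 'kg·m/s²' reduces to kg * m / s^2. Of the listed options, that is the dimensionality of force.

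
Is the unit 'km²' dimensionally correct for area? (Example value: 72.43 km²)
Yes

area has SI base units: m^2
km² reduces to the same SI base units, so it is a valid unit for area.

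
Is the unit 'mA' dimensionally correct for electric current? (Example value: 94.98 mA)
Yes

electric current has SI base units: A
mA reduces to the same SI base units, so it is a valid unit for electric current.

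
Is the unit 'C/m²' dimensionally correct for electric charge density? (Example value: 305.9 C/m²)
No

electric charge density has SI base units: A * s / m^3
C/m² does NOT reduce to A * s / m^3; a valid unit for electric charge density would be e.g. C/m³.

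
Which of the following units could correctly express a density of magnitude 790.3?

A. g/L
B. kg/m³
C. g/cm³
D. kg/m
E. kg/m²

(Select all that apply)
A, B, C

density has SI base units: kg / m^3

Checking each option against kg / m^3:
  A. g/L: ✓ matches
  B. kg/m³: ✓ matches
  C. g/cm³: ✓ matches
  D. kg/m: ✗ does not match
  E. kg/m²: ✗ does not match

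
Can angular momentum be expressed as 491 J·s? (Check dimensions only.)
Yes

angular momentum has SI base units: kg * m^2 / s
J·s reduces to the same SI base units, so it is a valid unit for angular momentum.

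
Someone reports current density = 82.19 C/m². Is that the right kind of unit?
No

current density has SI base units: A / m^2
C/m² does NOT reduce to A / m^2; a valid unit for current density would be e.g. A/m².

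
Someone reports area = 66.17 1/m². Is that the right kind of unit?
No

area has SI base units: m^2
1/m² does NOT reduce to m^2; a valid unit for area would be e.g. m².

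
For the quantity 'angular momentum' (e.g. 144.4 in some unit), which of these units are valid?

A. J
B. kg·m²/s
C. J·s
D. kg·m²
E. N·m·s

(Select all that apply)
B, C, E

angular momentum has SI base units: kg * m^2 / s

Checking each option against kg * m^2 / s:
  A. J: ✗ does not match
  B. kg·m²/s: ✓ matches
  C. J·s: ✓ matches
  D. kg·m²: ✗ does not match
  E. N·m·s: ✓ matches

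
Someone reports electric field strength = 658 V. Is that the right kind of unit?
No

electric field strength has SI base units: kg * m / (A * s^3)
V does NOT reduce to kg * m / (A * s^3); a valid unit for electric field strength would be e.g. V/m.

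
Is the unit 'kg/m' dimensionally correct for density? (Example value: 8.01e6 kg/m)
No

density has SI base units: kg / m^3
kg/m does NOT reduce to kg / m^3; a valid unit for density would be e.g. kg/m³.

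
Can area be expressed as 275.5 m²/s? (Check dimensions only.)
No

area has SI base units: m^2
m²/s does NOT reduce to m^2; a valid unit for area would be e.g. m².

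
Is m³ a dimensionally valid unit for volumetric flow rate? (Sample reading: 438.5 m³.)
No

volumetric flow rate has SI base units: m^3 / s
m³ does NOT reduce to m^3 / s; a valid unit for volumetric flow rate would be e.g. m³/s.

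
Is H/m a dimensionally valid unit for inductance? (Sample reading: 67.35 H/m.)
No

inductance has SI base units: kg * m^2 / (A^2 * s^2)
H/m does NOT reduce to kg * m^2 / (A^2 * s^2); a valid unit for inductance would be e.g. H.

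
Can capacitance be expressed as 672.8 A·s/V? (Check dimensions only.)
Yes

capacitance has SI base units: A^2 * s^4 / (kg * m^2)
A·s/V reduces to the same SI base units, so it is a valid unit for capacitance.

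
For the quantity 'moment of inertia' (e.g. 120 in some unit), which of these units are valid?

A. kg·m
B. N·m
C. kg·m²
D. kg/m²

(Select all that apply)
C

moment of inertia has SI base units: kg * m^2

Checking each option against kg * m^2:
  A. kg·m: ✗ does not match
  B. N·m: ✗ does not match
  C. kg·m²: ✓ matches
  D. kg/m²: ✗ does not match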